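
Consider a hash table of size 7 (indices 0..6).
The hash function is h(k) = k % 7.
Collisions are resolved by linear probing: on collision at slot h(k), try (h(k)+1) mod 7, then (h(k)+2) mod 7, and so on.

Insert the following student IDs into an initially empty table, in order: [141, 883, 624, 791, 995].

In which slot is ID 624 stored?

Insert 141: h=1, slot 1 empty -> index 1.
Insert 883: h=1, slot 1 occupied -> index 2.
Insert 624: h=1, slots 1,2 occupied -> index 3.
Insert 791: h=0, slot 0 empty -> index 0.
Insert 995: h=1, slots 1,2,3 occupied -> index 4.
Table: [791, 141, 883, 624, 995, ∅, ∅]

3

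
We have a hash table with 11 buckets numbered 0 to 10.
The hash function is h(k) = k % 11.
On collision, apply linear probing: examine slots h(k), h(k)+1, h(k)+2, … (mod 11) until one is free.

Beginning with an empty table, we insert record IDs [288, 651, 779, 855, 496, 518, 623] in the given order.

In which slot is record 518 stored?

4

288 hashes to 2; slot 2 is free => place at 2.
651 hashes to 2; 2 taken => place at 3.
779 hashes to 9; slot 9 is free => place at 9.
855 hashes to 8; slot 8 is free => place at 8.
496 hashes to 1; slot 1 is free => place at 1.
518 hashes to 1; 1,2,3 taken => place at 4.
623 hashes to 7; slot 7 is free => place at 7.
Table: [∅, 496, 288, 651, 518, ∅, ∅, 623, 855, 779, ∅]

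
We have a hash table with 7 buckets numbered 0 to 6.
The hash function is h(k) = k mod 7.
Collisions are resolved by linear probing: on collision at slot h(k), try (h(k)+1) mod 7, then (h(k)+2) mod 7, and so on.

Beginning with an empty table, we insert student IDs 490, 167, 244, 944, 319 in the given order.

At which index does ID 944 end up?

2

490 hashes to 0; slot 0 is free => place at 0.
167 hashes to 6; slot 6 is free => place at 6.
244 hashes to 6; 6,0 taken => place at 1.
944 hashes to 6; 6,0,1 taken => place at 2.
319 hashes to 4; slot 4 is free => place at 4.
Table: [490, 244, 944, ∅, 319, ∅, 167]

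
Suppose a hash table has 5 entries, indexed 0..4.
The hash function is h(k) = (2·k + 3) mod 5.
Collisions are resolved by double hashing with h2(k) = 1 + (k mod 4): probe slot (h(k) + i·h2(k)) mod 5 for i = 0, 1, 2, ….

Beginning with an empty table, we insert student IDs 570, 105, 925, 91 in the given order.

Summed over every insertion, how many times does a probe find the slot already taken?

Insert 570: h=3, slot 3 empty => index 3.
Insert 105: h=3, h2=2, slot 3 occupied => index 0.
Insert 925: h=3, h2=2, slots 3,0 occupied => index 2.
Insert 91: h=0, h2=4, slot 0 occupied => index 4.
Table: [105, ., 925, 570, 91]

4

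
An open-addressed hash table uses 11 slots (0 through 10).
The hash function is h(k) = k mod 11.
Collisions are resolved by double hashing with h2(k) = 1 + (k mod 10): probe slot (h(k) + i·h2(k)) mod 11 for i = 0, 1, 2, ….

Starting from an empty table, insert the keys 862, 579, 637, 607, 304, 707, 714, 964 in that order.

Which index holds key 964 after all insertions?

6

862 hashes to 4; slot 4 is free => place at 4.
579 hashes to 7; slot 7 is free => place at 7.
637 hashes to 10; slot 10 is free => place at 10.
607 hashes to 2; slot 2 is free => place at 2.
304 hashes to 7, h2=5; 7 taken => place at 1.
707 hashes to 3; slot 3 is free => place at 3.
714 hashes to 10, h2=5; 10,4 taken => place at 9.
964 hashes to 7, h2=5; 7,1 taken => place at 6.
Table: [_, 304, 607, 707, 862, _, 964, 579, _, 714, 637]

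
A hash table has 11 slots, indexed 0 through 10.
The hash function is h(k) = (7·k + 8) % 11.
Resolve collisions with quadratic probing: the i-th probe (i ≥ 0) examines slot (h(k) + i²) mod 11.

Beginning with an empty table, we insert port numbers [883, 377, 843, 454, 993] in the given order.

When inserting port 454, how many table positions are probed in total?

3

883 hashes to 7; slot 7 is free => place at 7.
377 hashes to 7; 7 taken => place at 8.
843 hashes to 2; slot 2 is free => place at 2.
454 hashes to 7; 7,8 taken => place at 0.
993 hashes to 7; 7,8,0 taken => place at 5.
Table: [454, -, 843, -, -, 993, -, 883, 377, -, -]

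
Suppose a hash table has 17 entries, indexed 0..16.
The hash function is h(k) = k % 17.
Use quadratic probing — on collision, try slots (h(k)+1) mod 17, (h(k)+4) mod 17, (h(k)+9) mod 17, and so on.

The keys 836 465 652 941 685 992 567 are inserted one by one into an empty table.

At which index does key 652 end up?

836 hashes to 3; slot 3 is free → place at 3.
465 hashes to 6; slot 6 is free → place at 6.
652 hashes to 6; 6 taken → place at 7.
941 hashes to 6; 6,7 taken → place at 10.
685 hashes to 5; slot 5 is free → place at 5.
992 hashes to 6; 6,7,10 taken → place at 15.
567 hashes to 6; 6,7,10,15,5 taken → place at 14.
Table: [_, _, _, 836, _, 685, 465, 652, _, _, 941, _, _, _, 567, 992, _]

7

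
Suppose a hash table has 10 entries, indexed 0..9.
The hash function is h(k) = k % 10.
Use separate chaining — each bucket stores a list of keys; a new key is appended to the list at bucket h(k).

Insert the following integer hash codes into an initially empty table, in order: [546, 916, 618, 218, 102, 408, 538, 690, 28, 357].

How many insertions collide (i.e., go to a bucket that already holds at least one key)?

5

546 → bucket 6
916 → bucket 6 (collision)
618 → bucket 8
218 → bucket 8 (collision)
102 → bucket 2
408 → bucket 8 (collision)
538 → bucket 8 (collision)
690 → bucket 0
28 → bucket 8 (collision)
357 → bucket 7
Final buckets:
0: 690
1: ∅
2: 102
3: ∅
4: ∅
5: ∅
6: 546 -> 916
7: 357
8: 618 -> 218 -> 408 -> 538 -> 28
9: ∅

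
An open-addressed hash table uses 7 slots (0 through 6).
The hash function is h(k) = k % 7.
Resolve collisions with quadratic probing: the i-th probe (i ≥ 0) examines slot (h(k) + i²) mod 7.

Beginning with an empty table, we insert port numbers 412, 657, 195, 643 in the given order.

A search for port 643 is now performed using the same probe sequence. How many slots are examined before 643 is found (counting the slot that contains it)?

4

412 hashes to 6; slot 6 is free → place at 6.
657 hashes to 6; 6 taken → place at 0.
195 hashes to 6; 6,0 taken → place at 3.
643 hashes to 6; 6,0,3 taken → place at 1.
Table: [657, 643, ., 195, ., ., 412]
Lookup 643: h=6, probe 6,0,3,1 → found at 1.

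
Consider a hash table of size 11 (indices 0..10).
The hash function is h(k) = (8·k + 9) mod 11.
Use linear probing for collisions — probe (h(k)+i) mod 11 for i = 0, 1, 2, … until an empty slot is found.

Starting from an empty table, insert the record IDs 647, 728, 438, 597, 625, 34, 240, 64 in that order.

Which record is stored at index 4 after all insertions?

Insert 647: h=4, slot 4 empty → index 4.
Insert 728: h=3, slot 3 empty → index 3.
Insert 438: h=4, slot 4 occupied → index 5.
Insert 597: h=0, slot 0 empty → index 0.
Insert 625: h=4, slots 4,5 occupied → index 6.
Insert 34: h=6, slot 6 occupied → index 7.
Insert 240: h=4, slots 4,5,6,7 occupied → index 8.
Insert 64: h=4, slots 4,5,6,7,8 occupied → index 9.
Table: [597, -, -, 728, 647, 438, 625, 34, 240, 64, -]

647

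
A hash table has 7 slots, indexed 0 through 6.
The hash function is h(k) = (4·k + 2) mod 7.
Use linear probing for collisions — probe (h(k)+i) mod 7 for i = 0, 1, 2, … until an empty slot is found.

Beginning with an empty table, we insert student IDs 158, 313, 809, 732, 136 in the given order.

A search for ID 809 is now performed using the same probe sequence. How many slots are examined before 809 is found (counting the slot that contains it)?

Insert 158: h=4, slot 4 empty -> index 4.
Insert 313: h=1, slot 1 empty -> index 1.
Insert 809: h=4, slot 4 occupied -> index 5.
Insert 732: h=4, slots 4,5 occupied -> index 6.
Insert 136: h=0, slot 0 empty -> index 0.
Table: [136, 313, ., ., 158, 809, 732]
Lookup 809: h=4, probe 4,5 → found at 5.

2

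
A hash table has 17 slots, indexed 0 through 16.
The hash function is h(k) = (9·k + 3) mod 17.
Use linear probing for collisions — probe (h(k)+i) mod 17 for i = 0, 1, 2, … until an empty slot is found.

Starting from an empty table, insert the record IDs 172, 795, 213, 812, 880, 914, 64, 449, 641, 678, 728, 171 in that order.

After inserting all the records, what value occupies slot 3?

Insert 172: h=4, slot 4 empty => index 4.
Insert 795: h=1, slot 1 empty => index 1.
Insert 213: h=16, slot 16 empty => index 16.
Insert 812: h=1, slot 1 occupied => index 2.
Insert 880: h=1, slots 1,2 occupied => index 3.
Insert 914: h=1, slots 1,2,3,4 occupied => index 5.
Insert 64: h=1, slots 1,2,3,4,5 occupied => index 6.
Insert 449: h=15, slot 15 empty => index 15.
Insert 641: h=9, slot 9 empty => index 9.
Insert 678: h=2, slots 2,3,4,5,6 occupied => index 7.
Insert 728: h=10, slot 10 empty => index 10.
Insert 171: h=12, slot 12 empty => index 12.
Table: [., 795, 812, 880, 172, 914, 64, 678, ., 641, 728, ., 171, ., ., 449, 213]

880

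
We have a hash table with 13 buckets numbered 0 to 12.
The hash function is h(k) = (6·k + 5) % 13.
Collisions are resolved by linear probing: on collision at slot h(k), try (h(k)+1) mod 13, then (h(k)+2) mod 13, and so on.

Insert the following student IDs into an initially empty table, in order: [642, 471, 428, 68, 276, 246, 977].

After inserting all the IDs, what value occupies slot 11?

68

642: h=9 => slot 9
471: h=10 => slot 10
428: h=12 => slot 12
68: h=10, probe 10,11 => slot 11
276: h=10, probe 10,11,12,0 => slot 0
246: h=12, probe 12,0,1 => slot 1
977: h=4 => slot 4
Table: [276, 246, ∅, ∅, 977, ∅, ∅, ∅, ∅, 642, 471, 68, 428]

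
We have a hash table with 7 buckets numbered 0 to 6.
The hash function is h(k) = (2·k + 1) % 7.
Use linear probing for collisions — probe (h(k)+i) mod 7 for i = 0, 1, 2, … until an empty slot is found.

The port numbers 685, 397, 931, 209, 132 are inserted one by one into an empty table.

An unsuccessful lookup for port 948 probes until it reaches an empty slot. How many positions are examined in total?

685 hashes to 6; slot 6 is free => place at 6.
397 hashes to 4; slot 4 is free => place at 4.
931 hashes to 1; slot 1 is free => place at 1.
209 hashes to 6; 6 taken => place at 0.
132 hashes to 6; 6,0,1 taken => place at 2.
Table: [209, 931, 132, _, 397, _, 685]
Lookup 948: h=0, probe 0,1,2,3 → slot 3 empty, not found.

4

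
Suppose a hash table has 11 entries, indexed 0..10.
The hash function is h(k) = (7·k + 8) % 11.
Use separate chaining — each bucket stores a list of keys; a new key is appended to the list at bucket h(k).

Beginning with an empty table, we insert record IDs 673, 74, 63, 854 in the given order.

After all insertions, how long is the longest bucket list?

2

673 → bucket 0
74 → bucket 9
63 → bucket 9 (collision)
854 → bucket 2
Final buckets:
0: 673
1: _
2: 854
3: _
4: _
5: _
6: _
7: _
8: _
9: 74 -> 63
10: _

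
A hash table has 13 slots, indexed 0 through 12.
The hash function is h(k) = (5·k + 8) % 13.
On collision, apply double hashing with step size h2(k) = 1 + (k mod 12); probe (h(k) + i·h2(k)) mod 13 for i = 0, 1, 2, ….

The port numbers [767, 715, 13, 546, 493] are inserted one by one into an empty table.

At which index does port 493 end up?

767: h=8 → slot 8
715: h=8, h2=8, probe 8,3 → slot 3
13: h=8, h2=2, probe 8,10 → slot 10
546: h=8, h2=7, probe 8,2 → slot 2
493: h=3, h2=2, probe 3,5 → slot 5
Table: [—, —, 546, 715, —, 493, —, —, 767, —, 13, —, —]

5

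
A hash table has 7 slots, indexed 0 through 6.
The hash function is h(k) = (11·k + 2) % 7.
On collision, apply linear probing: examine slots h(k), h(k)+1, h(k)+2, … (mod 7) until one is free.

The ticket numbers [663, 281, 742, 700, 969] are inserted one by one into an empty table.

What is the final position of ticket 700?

663: h=1 -> slot 1
281: h=6 -> slot 6
742: h=2 -> slot 2
700: h=2, probe 2,3 -> slot 3
969: h=0 -> slot 0
Table: [969, 663, 742, 700, ∅, ∅, 281]

3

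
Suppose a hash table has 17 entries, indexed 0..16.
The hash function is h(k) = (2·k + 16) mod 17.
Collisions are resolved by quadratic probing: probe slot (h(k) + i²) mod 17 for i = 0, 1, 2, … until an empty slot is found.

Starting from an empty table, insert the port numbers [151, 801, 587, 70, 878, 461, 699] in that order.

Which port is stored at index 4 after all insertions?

70

151 hashes to 12; slot 12 is free → place at 12.
801 hashes to 3; slot 3 is free → place at 3.
587 hashes to 0; slot 0 is free → place at 0.
70 hashes to 3; 3 taken → place at 4.
878 hashes to 4; 4 taken → place at 5.
461 hashes to 3; 3,4 taken → place at 7.
699 hashes to 3; 3,4,7,12 taken → place at 2.
Table: [587, —, 699, 801, 70, 878, —, 461, —, —, —, —, 151, —, —, —, —]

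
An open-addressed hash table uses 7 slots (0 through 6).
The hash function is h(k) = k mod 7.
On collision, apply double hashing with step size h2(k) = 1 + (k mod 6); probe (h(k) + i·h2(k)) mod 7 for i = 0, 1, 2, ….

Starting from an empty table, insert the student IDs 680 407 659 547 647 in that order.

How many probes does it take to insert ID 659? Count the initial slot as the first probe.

3

Insert 680: h=1, slot 1 empty => index 1.
Insert 407: h=1, h2=6, slot 1 occupied => index 0.
Insert 659: h=1, h2=6, slots 1,0 occupied => index 6.
Insert 547: h=1, h2=2, slot 1 occupied => index 3.
Insert 647: h=3, h2=6, slot 3 occupied => index 2.
Table: [407, 680, 647, 547, ∅, ∅, 659]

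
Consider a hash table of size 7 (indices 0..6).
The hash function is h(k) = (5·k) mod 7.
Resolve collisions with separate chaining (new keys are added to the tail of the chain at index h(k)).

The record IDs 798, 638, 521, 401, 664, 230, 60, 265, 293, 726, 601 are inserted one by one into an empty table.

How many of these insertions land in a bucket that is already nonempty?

4

798 -> bucket 0
638 -> bucket 5
521 -> bucket 1
401 -> bucket 3
664 -> bucket 2
230 -> bucket 2 (collision)
60 -> bucket 6
265 -> bucket 2 (collision)
293 -> bucket 2 (collision)
726 -> bucket 4
601 -> bucket 2 (collision)
Final buckets:
0: 798
1: 521
2: 664 -> 230 -> 265 -> 293 -> 601
3: 401
4: 726
5: 638
6: 60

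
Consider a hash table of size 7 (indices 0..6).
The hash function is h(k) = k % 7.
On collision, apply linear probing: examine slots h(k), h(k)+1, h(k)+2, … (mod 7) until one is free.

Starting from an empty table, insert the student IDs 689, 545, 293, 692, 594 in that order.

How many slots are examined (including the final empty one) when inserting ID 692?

689 hashes to 3; slot 3 is free => place at 3.
545 hashes to 6; slot 6 is free => place at 6.
293 hashes to 6; 6 taken => place at 0.
692 hashes to 6; 6,0 taken => place at 1.
594 hashes to 6; 6,0,1 taken => place at 2.
Table: [293, 692, 594, 689, ∅, ∅, 545]

3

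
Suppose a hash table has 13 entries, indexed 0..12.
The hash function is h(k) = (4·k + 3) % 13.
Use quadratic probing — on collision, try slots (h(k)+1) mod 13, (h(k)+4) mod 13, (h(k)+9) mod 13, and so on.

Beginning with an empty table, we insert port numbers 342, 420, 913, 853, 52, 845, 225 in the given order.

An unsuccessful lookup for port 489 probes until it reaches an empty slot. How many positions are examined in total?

342 hashes to 6; slot 6 is free => place at 6.
420 hashes to 6; 6 taken => place at 7.
913 hashes to 2; slot 2 is free => place at 2.
853 hashes to 9; slot 9 is free => place at 9.
52 hashes to 3; slot 3 is free => place at 3.
845 hashes to 3; 3 taken => place at 4.
225 hashes to 6; 6,7 taken => place at 10.
Table: [., ., 913, 52, 845, ., 342, 420, ., 853, 225, ., .]
Lookup 489: h=9, probe 9,10,0 → slot 0 empty, not found.

3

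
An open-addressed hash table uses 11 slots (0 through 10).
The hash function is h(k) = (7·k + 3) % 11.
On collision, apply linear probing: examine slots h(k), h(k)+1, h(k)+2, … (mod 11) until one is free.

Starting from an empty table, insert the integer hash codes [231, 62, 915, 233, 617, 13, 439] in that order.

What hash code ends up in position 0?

439

Insert 231: h=3, slot 3 empty => index 3.
Insert 62: h=8, slot 8 empty => index 8.
Insert 915: h=6, slot 6 empty => index 6.
Insert 233: h=6, slot 6 occupied => index 7.
Insert 617: h=10, slot 10 empty => index 10.
Insert 13: h=6, slots 6,7,8 occupied => index 9.
Insert 439: h=7, slots 7,8,9,10 occupied => index 0.
Table: [439, —, —, 231, —, —, 915, 233, 62, 13, 617]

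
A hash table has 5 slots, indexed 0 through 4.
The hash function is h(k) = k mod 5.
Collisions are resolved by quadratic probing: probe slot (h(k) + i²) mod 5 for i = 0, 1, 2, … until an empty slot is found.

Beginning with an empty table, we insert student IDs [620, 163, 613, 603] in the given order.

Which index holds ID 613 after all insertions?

620 hashes to 0; slot 0 is free => place at 0.
163 hashes to 3; slot 3 is free => place at 3.
613 hashes to 3; 3 taken => place at 4.
603 hashes to 3; 3,4 taken => place at 2.
Table: [620, ., 603, 163, 613]

4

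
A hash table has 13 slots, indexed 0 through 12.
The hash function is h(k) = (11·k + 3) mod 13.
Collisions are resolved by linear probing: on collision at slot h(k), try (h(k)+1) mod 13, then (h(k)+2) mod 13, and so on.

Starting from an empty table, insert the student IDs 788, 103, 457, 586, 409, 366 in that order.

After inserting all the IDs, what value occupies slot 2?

Insert 788: h=0, slot 0 empty => index 0.
Insert 103: h=5, slot 5 empty => index 5.
Insert 457: h=12, slot 12 empty => index 12.
Insert 586: h=1, slot 1 empty => index 1.
Insert 409: h=4, slot 4 empty => index 4.
Insert 366: h=12, slots 12,0,1 occupied => index 2.
Table: [788, 586, 366, —, 409, 103, —, —, —, —, —, —, 457]

366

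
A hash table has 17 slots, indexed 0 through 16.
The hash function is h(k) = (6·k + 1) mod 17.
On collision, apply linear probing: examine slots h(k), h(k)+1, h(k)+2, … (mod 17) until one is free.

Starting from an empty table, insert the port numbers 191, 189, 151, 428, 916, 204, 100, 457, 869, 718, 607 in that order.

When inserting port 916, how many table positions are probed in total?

2

191 hashes to 8; slot 8 is free → place at 8.
189 hashes to 13; slot 13 is free → place at 13.
151 hashes to 6; slot 6 is free → place at 6.
428 hashes to 2; slot 2 is free → place at 2.
916 hashes to 6; 6 taken → place at 7.
204 hashes to 1; slot 1 is free → place at 1.
100 hashes to 6; 6,7,8 taken → place at 9.
457 hashes to 6; 6,7,8,9 taken → place at 10.
869 hashes to 13; 13 taken → place at 14.
718 hashes to 8; 8,9,10 taken → place at 11.
607 hashes to 5; slot 5 is free → place at 5.
Table: [∅, 204, 428, ∅, ∅, 607, 151, 916, 191, 100, 457, 718, ∅, 189, 869, ∅, ∅]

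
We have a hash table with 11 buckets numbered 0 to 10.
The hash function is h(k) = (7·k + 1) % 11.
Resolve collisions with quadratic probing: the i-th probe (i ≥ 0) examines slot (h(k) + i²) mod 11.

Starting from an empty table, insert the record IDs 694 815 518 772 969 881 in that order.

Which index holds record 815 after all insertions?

Insert 694: h=8, slot 8 empty → index 8.
Insert 815: h=8, slot 8 occupied → index 9.
Insert 518: h=8, slots 8,9 occupied → index 1.
Insert 772: h=4, slot 4 empty → index 4.
Insert 969: h=8, slots 8,9,1 occupied → index 6.
Insert 881: h=8, slots 8,9,1,6 occupied → index 2.
Table: [—, 518, 881, —, 772, —, 969, —, 694, 815, —]

9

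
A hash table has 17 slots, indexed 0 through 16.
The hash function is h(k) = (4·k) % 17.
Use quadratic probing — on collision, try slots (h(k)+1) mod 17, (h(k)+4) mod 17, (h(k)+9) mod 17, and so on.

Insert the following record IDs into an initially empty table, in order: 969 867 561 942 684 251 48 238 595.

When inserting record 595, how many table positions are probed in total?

969: h=0 -> slot 0
867: h=0, probe 0,1 -> slot 1
561: h=0, probe 0,1,4 -> slot 4
942: h=11 -> slot 11
684: h=16 -> slot 16
251: h=1, probe 1,2 -> slot 2
48: h=5 -> slot 5
238: h=0, probe 0,1,4,9 -> slot 9
595: h=0, probe 0,1,4,9,16,8 -> slot 8
Table: [969, 867, 251, -, 561, 48, -, -, 595, 238, -, 942, -, -, -, -, 684]

6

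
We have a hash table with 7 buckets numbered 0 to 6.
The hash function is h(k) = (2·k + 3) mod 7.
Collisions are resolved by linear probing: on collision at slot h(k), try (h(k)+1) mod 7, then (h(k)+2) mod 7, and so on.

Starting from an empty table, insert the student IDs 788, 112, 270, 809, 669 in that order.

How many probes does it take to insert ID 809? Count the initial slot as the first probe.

3

788: h=4 -> slot 4
112: h=3 -> slot 3
270: h=4, probe 4,5 -> slot 5
809: h=4, probe 4,5,6 -> slot 6
669: h=4, probe 4,5,6,0 -> slot 0
Table: [669, -, -, 112, 788, 270, 809]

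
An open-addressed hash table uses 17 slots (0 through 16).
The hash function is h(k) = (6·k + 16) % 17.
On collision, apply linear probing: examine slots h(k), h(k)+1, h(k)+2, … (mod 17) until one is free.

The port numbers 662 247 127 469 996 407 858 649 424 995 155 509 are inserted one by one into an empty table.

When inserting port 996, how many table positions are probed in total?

2

662 hashes to 10; slot 10 is free → place at 10.
247 hashes to 2; slot 2 is free → place at 2.
127 hashes to 13; slot 13 is free → place at 13.
469 hashes to 8; slot 8 is free → place at 8.
996 hashes to 8; 8 taken → place at 9.
407 hashes to 10; 10 taken → place at 11.
858 hashes to 13; 13 taken → place at 14.
649 hashes to 0; slot 0 is free → place at 0.
424 hashes to 10; 10,11 taken → place at 12.
995 hashes to 2; 2 taken → place at 3.
155 hashes to 11; 11,12,13,14 taken → place at 15.
509 hashes to 10; 10,11,12,13,14,15 taken → place at 16.
Table: [649, -, 247, 995, -, -, -, -, 469, 996, 662, 407, 424, 127, 858, 155, 509]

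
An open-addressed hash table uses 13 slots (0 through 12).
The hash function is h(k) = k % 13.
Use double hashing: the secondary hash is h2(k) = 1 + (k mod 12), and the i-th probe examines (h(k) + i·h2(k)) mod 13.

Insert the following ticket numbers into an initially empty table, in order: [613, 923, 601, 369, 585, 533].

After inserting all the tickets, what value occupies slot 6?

533

613: h=2 -> slot 2
923: h=0 -> slot 0
601: h=3 -> slot 3
369: h=5 -> slot 5
585: h=0, h2=10, probe 0,10 -> slot 10
533: h=0, h2=6, probe 0,6 -> slot 6
Table: [923, _, 613, 601, _, 369, 533, _, _, _, 585, _, _]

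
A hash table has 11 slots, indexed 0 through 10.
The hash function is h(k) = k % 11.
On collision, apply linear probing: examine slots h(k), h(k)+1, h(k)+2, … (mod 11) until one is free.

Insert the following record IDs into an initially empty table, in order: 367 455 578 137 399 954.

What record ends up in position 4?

367 hashes to 4; slot 4 is free => place at 4.
455 hashes to 4; 4 taken => place at 5.
578 hashes to 6; slot 6 is free => place at 6.
137 hashes to 5; 5,6 taken => place at 7.
399 hashes to 3; slot 3 is free => place at 3.
954 hashes to 8; slot 8 is free => place at 8.
Table: [∅, ∅, ∅, 399, 367, 455, 578, 137, 954, ∅, ∅]

367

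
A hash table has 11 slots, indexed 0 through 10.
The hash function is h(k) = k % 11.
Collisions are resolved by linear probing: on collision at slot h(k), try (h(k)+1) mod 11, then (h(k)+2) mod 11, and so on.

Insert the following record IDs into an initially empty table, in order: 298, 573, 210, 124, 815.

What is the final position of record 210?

3

298 hashes to 1; slot 1 is free → place at 1.
573 hashes to 1; 1 taken → place at 2.
210 hashes to 1; 1,2 taken → place at 3.
124 hashes to 3; 3 taken → place at 4.
815 hashes to 1; 1,2,3,4 taken → place at 5.
Table: [—, 298, 573, 210, 124, 815, —, —, —, —, —]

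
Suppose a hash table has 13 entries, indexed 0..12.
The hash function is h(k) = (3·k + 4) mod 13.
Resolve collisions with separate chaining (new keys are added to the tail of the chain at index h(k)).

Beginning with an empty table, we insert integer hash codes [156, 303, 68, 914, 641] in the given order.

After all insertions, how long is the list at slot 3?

3

Insert 156: h=4, bucket 4 empty → new chain.
Insert 303: h=3, bucket 3 empty → new chain.
Insert 68: h=0, bucket 0 empty → new chain.
Insert 914: h=3, bucket 3 nonempty → append to chain.
Insert 641: h=3, bucket 3 nonempty → append to chain.
Final buckets:
0: 68
1: .
2: .
3: 303 -> 914 -> 641
4: 156
5: .
6: .
7: .
8: .
9: .
10: .
11: .
12: .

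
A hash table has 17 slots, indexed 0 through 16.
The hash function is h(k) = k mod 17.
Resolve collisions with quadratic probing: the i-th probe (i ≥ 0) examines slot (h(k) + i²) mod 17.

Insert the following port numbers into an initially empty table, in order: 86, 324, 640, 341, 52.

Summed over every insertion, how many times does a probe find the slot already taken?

86 hashes to 1; slot 1 is free → place at 1.
324 hashes to 1; 1 taken → place at 2.
640 hashes to 11; slot 11 is free → place at 11.
341 hashes to 1; 1,2 taken → place at 5.
52 hashes to 1; 1,2,5 taken → place at 10.
Table: [∅, 86, 324, ∅, ∅, 341, ∅, ∅, ∅, ∅, 52, 640, ∅, ∅, ∅, ∅, ∅]

6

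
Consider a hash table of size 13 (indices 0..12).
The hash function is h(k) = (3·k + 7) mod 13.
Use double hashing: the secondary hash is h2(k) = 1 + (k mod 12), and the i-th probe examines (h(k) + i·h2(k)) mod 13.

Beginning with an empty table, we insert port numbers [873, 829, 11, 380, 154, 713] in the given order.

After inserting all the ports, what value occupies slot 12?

873 hashes to 0; slot 0 is free => place at 0.
829 hashes to 11; slot 11 is free => place at 11.
11 hashes to 1; slot 1 is free => place at 1.
380 hashes to 3; slot 3 is free => place at 3.
154 hashes to 1, h2=11; 1 taken => place at 12.
713 hashes to 1, h2=6; 1 taken => place at 7.
Table: [873, 11, -, 380, -, -, -, 713, -, -, -, 829, 154]

154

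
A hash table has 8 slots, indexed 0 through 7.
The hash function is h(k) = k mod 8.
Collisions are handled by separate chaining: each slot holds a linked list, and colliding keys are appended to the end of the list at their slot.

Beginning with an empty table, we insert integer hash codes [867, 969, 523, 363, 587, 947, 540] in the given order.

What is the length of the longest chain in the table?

5

867 → bucket 3
969 → bucket 1
523 → bucket 3 (collision)
363 → bucket 3 (collision)
587 → bucket 3 (collision)
947 → bucket 3 (collision)
540 → bucket 4
Final buckets:
0: -
1: 969
2: -
3: 867 -> 523 -> 363 -> 587 -> 947
4: 540
5: -
6: -
7: -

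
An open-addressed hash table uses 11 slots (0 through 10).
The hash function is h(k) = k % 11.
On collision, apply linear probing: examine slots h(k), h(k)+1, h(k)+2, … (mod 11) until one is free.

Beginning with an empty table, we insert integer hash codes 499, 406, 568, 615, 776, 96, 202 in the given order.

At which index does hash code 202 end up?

5

Insert 499: h=4, slot 4 empty → index 4.
Insert 406: h=10, slot 10 empty → index 10.
Insert 568: h=7, slot 7 empty → index 7.
Insert 615: h=10, slot 10 occupied → index 0.
Insert 776: h=6, slot 6 empty → index 6.
Insert 96: h=8, slot 8 empty → index 8.
Insert 202: h=4, slot 4 occupied → index 5.
Table: [615, -, -, -, 499, 202, 776, 568, 96, -, 406]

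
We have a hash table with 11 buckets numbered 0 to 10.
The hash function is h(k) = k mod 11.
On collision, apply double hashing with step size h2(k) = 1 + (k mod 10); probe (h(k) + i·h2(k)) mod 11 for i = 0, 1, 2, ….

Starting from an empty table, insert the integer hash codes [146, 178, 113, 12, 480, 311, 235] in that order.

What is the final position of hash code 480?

8

146: h=3 => slot 3
178: h=2 => slot 2
113: h=3, h2=4, probe 3,7 => slot 7
12: h=1 => slot 1
480: h=7, h2=1, probe 7,8 => slot 8
311: h=3, h2=2, probe 3,5 => slot 5
235: h=4 => slot 4
Table: [—, 12, 178, 146, 235, 311, —, 113, 480, —, —]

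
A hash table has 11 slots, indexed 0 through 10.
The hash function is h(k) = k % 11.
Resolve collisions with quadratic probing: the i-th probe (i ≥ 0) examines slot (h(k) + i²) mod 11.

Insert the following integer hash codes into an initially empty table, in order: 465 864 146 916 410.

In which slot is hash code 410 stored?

1

465 hashes to 3; slot 3 is free -> place at 3.
864 hashes to 6; slot 6 is free -> place at 6.
146 hashes to 3; 3 taken -> place at 4.
916 hashes to 3; 3,4 taken -> place at 7.
410 hashes to 3; 3,4,7 taken -> place at 1.
Table: [., 410, ., 465, 146, ., 864, 916, ., ., .]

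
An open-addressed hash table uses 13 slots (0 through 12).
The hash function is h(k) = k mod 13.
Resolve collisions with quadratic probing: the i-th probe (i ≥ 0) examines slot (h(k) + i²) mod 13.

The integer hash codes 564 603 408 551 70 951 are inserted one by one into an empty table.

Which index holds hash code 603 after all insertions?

6

564 hashes to 5; slot 5 is free → place at 5.
603 hashes to 5; 5 taken → place at 6.
408 hashes to 5; 5,6 taken → place at 9.
551 hashes to 5; 5,6,9 taken → place at 1.
70 hashes to 5; 5,6,9,1 taken → place at 8.
951 hashes to 2; slot 2 is free → place at 2.
Table: [_, 551, 951, _, _, 564, 603, _, 70, 408, _, _, _]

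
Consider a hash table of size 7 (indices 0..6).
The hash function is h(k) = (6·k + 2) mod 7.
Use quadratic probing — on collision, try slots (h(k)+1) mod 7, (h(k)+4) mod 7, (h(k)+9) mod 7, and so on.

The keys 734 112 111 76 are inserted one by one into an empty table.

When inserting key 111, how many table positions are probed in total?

2

734 hashes to 3; slot 3 is free -> place at 3.
112 hashes to 2; slot 2 is free -> place at 2.
111 hashes to 3; 3 taken -> place at 4.
76 hashes to 3; 3,4 taken -> place at 0.
Table: [76, ∅, 112, 734, 111, ∅, ∅]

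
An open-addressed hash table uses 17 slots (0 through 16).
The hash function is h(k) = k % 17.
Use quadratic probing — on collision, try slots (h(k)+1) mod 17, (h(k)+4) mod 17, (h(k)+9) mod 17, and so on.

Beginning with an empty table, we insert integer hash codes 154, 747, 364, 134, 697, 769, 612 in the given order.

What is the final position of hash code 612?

154 hashes to 1; slot 1 is free => place at 1.
747 hashes to 16; slot 16 is free => place at 16.
364 hashes to 7; slot 7 is free => place at 7.
134 hashes to 15; slot 15 is free => place at 15.
697 hashes to 0; slot 0 is free => place at 0.
769 hashes to 4; slot 4 is free => place at 4.
612 hashes to 0; 0,1,4 taken => place at 9.
Table: [697, 154, —, —, 769, —, —, 364, —, 612, —, —, —, —, —, 134, 747]

9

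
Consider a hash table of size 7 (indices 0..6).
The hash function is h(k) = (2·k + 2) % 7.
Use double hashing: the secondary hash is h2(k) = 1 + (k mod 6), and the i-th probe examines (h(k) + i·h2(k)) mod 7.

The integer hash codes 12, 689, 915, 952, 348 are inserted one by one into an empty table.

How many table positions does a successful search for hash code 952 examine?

2

12 hashes to 5; slot 5 is free → place at 5.
689 hashes to 1; slot 1 is free → place at 1.
915 hashes to 5, h2=4; 5 taken → place at 2.
952 hashes to 2, h2=5; 2 taken → place at 0.
348 hashes to 5, h2=1; 5 taken → place at 6.
Table: [952, 689, 915, -, -, 12, 348]
Lookup 952: h=2, h2=5, probe 2,0 → found at 0.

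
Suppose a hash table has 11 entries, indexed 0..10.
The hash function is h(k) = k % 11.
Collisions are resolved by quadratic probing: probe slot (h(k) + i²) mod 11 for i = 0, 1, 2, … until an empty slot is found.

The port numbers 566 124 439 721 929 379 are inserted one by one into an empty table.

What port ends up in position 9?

929

566: h=5 => slot 5
124: h=3 => slot 3
439: h=10 => slot 10
721: h=6 => slot 6
929: h=5, probe 5,6,9 => slot 9
379: h=5, probe 5,6,9,3,10,8 => slot 8
Table: [_, _, _, 124, _, 566, 721, _, 379, 929, 439]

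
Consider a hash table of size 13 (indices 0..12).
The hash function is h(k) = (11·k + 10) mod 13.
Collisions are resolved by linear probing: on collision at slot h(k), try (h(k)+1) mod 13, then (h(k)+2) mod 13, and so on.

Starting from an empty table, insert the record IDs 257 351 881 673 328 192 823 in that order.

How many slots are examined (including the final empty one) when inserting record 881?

257 hashes to 3; slot 3 is free => place at 3.
351 hashes to 10; slot 10 is free => place at 10.
881 hashes to 3; 3 taken => place at 4.
673 hashes to 3; 3,4 taken => place at 5.
328 hashes to 4; 4,5 taken => place at 6.
192 hashes to 3; 3,4,5,6 taken => place at 7.
823 hashes to 2; slot 2 is free => place at 2.
Table: [-, -, 823, 257, 881, 673, 328, 192, -, -, 351, -, -]

2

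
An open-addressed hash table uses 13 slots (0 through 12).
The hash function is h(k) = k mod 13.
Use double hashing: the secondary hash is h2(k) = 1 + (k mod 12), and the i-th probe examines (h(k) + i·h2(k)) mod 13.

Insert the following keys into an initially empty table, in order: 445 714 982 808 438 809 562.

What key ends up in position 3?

445: h=3 → slot 3
714: h=12 → slot 12
982: h=7 → slot 7
808: h=2 → slot 2
438: h=9 → slot 9
809: h=3, h2=6, probe 3,9,2,8 → slot 8
562: h=3, h2=11, probe 3,1 → slot 1
Table: [—, 562, 808, 445, —, —, —, 982, 809, 438, —, —, 714]

445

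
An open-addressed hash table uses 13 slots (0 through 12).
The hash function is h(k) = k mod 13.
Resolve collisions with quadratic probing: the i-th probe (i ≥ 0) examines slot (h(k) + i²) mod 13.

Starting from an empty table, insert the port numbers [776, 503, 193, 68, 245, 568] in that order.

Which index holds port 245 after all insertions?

12

776 hashes to 9; slot 9 is free => place at 9.
503 hashes to 9; 9 taken => place at 10.
193 hashes to 11; slot 11 is free => place at 11.
68 hashes to 3; slot 3 is free => place at 3.
245 hashes to 11; 11 taken => place at 12.
568 hashes to 9; 9,10 taken => place at 0.
Table: [568, ∅, ∅, 68, ∅, ∅, ∅, ∅, ∅, 776, 503, 193, 245]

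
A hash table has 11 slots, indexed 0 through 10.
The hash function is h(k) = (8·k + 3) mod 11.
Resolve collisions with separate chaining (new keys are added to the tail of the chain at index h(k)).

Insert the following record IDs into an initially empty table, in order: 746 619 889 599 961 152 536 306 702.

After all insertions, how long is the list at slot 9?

746 → bucket 9
619 → bucket 5
889 → bucket 9 (collision)
599 → bucket 10
961 → bucket 2
152 → bucket 9 (collision)
536 → bucket 1
306 → bucket 9 (collision)
702 → bucket 9 (collision)
Final buckets:
0: .
1: 536
2: 961
3: .
4: .
5: 619
6: .
7: .
8: .
9: 746 -> 889 -> 152 -> 306 -> 702
10: 599

5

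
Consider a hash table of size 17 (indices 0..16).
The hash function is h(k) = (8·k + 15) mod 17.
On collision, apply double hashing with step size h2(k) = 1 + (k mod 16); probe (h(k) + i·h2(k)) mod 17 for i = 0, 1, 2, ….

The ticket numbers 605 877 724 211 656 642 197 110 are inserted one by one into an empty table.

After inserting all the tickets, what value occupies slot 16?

605: h=10 → slot 10
877: h=10, h2=14, probe 10,7 → slot 7
724: h=10, h2=5, probe 10,15 → slot 15
211: h=3 → slot 3
656: h=10, h2=1, probe 10,11 → slot 11
642: h=0 → slot 0
197: h=10, h2=6, probe 10,16 → slot 16
110: h=11, h2=15, probe 11,9 → slot 9
Table: [642, ∅, ∅, 211, ∅, ∅, ∅, 877, ∅, 110, 605, 656, ∅, ∅, ∅, 724, 197]

197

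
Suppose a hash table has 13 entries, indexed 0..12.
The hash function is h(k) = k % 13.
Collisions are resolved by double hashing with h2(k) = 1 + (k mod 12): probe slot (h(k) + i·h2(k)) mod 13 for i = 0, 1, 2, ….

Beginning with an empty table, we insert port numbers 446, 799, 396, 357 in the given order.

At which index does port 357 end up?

3

446 hashes to 4; slot 4 is free → place at 4.
799 hashes to 6; slot 6 is free → place at 6.
396 hashes to 6, h2=1; 6 taken → place at 7.
357 hashes to 6, h2=10; 6 taken → place at 3.
Table: [., ., ., 357, 446, ., 799, 396, ., ., ., ., .]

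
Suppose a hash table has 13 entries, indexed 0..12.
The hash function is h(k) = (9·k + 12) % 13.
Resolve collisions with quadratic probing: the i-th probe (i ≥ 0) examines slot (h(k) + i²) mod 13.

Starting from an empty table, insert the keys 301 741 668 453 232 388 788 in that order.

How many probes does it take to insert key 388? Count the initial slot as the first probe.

301: h=4 -> slot 4
741: h=12 -> slot 12
668: h=5 -> slot 5
453: h=7 -> slot 7
232: h=7, probe 7,8 -> slot 8
388: h=7, probe 7,8,11 -> slot 11
788: h=6 -> slot 6
Table: [∅, ∅, ∅, ∅, 301, 668, 788, 453, 232, ∅, ∅, 388, 741]

3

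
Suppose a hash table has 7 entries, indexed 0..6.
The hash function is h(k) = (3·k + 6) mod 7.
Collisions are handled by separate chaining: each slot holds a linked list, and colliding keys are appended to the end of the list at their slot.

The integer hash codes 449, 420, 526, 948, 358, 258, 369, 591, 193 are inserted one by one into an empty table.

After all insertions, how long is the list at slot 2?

3

449 → bucket 2
420 → bucket 6
526 → bucket 2 (collision)
948 → bucket 1
358 → bucket 2 (collision)
258 → bucket 3
369 → bucket 0
591 → bucket 1 (collision)
193 → bucket 4
Final buckets:
0: 369
1: 948 -> 591
2: 449 -> 526 -> 358
3: 258
4: 193
5: _
6: 420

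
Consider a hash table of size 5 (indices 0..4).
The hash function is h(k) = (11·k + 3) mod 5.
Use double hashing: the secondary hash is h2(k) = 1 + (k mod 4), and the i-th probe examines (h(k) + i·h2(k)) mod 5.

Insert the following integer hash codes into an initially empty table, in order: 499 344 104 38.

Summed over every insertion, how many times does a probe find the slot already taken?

3

Insert 499: h=2, slot 2 empty -> index 2.
Insert 344: h=2, h2=1, slot 2 occupied -> index 3.
Insert 104: h=2, h2=1, slots 2,3 occupied -> index 4.
Insert 38: h=1, slot 1 empty -> index 1.
Table: [—, 38, 499, 344, 104]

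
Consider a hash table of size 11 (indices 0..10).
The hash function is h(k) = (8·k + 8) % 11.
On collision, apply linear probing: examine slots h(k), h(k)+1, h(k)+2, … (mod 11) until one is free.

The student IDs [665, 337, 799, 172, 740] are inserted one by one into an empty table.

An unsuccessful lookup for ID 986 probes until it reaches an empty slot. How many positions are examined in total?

5

665 hashes to 4; slot 4 is free -> place at 4.
337 hashes to 9; slot 9 is free -> place at 9.
799 hashes to 9; 9 taken -> place at 10.
172 hashes to 9; 9,10 taken -> place at 0.
740 hashes to 10; 10,0 taken -> place at 1.
Table: [172, 740, ., ., 665, ., ., ., ., 337, 799]
Lookup 986: h=9, probe 9,10,0,1,2 → slot 2 empty, not found.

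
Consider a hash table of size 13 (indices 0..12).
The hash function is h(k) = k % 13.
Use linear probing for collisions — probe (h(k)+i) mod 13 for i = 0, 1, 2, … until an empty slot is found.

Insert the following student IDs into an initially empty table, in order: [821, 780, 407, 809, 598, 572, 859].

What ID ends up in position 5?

572

821 hashes to 2; slot 2 is free => place at 2.
780 hashes to 0; slot 0 is free => place at 0.
407 hashes to 4; slot 4 is free => place at 4.
809 hashes to 3; slot 3 is free => place at 3.
598 hashes to 0; 0 taken => place at 1.
572 hashes to 0; 0,1,2,3,4 taken => place at 5.
859 hashes to 1; 1,2,3,4,5 taken => place at 6.
Table: [780, 598, 821, 809, 407, 572, 859, ∅, ∅, ∅, ∅, ∅, ∅]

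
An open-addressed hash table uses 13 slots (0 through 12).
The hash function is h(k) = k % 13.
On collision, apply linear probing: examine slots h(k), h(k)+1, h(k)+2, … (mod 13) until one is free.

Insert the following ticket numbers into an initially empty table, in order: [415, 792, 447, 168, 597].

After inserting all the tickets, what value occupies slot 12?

415

415: h=12 → slot 12
792: h=12, probe 12,0 → slot 0
447: h=5 → slot 5
168: h=12, probe 12,0,1 → slot 1
597: h=12, probe 12,0,1,2 → slot 2
Table: [792, 168, 597, _, _, 447, _, _, _, _, _, _, 415]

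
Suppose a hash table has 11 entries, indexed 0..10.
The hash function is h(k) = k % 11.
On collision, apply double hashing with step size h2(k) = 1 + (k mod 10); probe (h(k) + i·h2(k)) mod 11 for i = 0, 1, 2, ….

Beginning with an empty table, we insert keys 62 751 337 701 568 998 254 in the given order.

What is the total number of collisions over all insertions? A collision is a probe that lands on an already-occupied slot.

3

Insert 62: h=7, slot 7 empty => index 7.
Insert 751: h=3, slot 3 empty => index 3.
Insert 337: h=7, h2=8, slot 7 occupied => index 4.
Insert 701: h=8, slot 8 empty => index 8.
Insert 568: h=7, h2=9, slot 7 occupied => index 5.
Insert 998: h=8, h2=9, slot 8 occupied => index 6.
Insert 254: h=1, slot 1 empty => index 1.
Table: [-, 254, -, 751, 337, 568, 998, 62, 701, -, -]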